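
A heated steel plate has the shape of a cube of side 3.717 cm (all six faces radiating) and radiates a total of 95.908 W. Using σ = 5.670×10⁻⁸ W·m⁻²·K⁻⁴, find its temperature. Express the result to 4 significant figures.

T ≈ 672.1 K

Area A = 6s² = 6×(0.03717 m)² = 8.28965×10⁻³ m².
P = σAT⁴ ⇒ T = (P/(σA))^(1/4) = (95.908/(5.670×10⁻⁸×8.28965×10⁻³))^(1/4) = 672.1 K.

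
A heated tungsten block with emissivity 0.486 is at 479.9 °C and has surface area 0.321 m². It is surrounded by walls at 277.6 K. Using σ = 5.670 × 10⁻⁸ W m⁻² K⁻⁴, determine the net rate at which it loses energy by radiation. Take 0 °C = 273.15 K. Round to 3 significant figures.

Net loss ≈ 2.79×10³ W

T = 479.9 °C + 273.15 = 753.05 K.
Area A = 0.321 m².
Net radiated power P_net = εσA(T⁴ − T₀⁴) = 0.486×5.670×10⁻⁸×0.321×(753.05⁴ − 277.6⁴).
T⁴ − T₀⁴ = 3.21585×10¹¹ − 5.93851×10⁹ = 3.15646×10¹¹ K⁴, so P_net = 2.79×10³ W.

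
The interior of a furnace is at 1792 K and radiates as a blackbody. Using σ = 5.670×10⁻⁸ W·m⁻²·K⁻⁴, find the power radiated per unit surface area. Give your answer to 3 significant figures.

I ≈ 5.85×10⁵ W/m²

Stefan–Boltzmann: I = σT⁴ = 5.670×10⁻⁸ × (1792)⁴ = 5.85×10⁵ W/m².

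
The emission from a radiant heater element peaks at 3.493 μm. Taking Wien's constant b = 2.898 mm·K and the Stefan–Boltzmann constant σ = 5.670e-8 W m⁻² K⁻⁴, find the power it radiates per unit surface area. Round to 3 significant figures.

I ≈ 2.69×10⁴ W/m²

Wien's law: T = b/λ_max = 2.898×10⁻³/3.493×10⁻⁶ = 829.659 K.
Then I = σT⁴ = 5.670×10⁻⁸×(829.659)⁴ = 2.69×10⁴ W/m².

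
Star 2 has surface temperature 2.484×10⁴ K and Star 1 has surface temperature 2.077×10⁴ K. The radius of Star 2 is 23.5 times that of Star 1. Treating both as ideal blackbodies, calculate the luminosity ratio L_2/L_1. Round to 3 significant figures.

L_2/L_1 ≈ 1.13×10³

L ∝ R²T⁴, so L_2/L_1 = (R_2/R_1)²(T_2/T_1)⁴ = (23.5)² × (2.484×10⁴/2.077×10⁴)⁴ = 552.25 × 2.04579 = 1.13×10³.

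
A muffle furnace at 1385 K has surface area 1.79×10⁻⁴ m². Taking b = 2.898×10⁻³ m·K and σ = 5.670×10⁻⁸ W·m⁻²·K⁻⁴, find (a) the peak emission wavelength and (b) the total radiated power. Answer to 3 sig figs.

(a) λ_max = b/T = 2.898×10⁻³/1385 = 2.092×10⁻⁶ m = 2.09 μm.
Area A = 1.79×10⁻⁴ m².
(b) P = σAT⁴ = 5.670×10⁻⁸×1.79×10⁻⁴×(1385)⁴ = 37.3 W.

λ_max ≈ 2.09 μm; P ≈ 37.3 W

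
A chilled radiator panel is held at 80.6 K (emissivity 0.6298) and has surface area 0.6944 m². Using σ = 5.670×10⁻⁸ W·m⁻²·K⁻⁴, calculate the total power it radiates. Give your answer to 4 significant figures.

P ≈ 1.046 W

Area A = 0.6944 m².
P = εσAT⁴ = 0.6298 × 5.670×10⁻⁸ × 0.6944 × (80.6)⁴ = 1.046 W.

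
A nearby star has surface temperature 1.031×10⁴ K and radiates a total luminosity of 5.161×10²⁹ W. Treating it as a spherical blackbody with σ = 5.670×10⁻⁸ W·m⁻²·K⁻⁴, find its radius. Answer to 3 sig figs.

L = 4πR²σT⁴ ⇒ R = √(L/(4πσT⁴)).
σT⁴ = 6.40645×10⁸ W/m², so R = √(5.161×10²⁹/(4π×6.40645×10⁸)) = 8.01×10⁹ m.

R ≈ 8.01×10⁹ m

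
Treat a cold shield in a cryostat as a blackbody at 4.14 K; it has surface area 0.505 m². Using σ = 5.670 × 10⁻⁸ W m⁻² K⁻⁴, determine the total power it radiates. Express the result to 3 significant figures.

P ≈ 8.41×10⁻⁶ W

Area A = 0.505 m².
P = σAT⁴ = 5.670×10⁻⁸ × 0.505 × (4.14)⁴ = 8.41×10⁻⁶ W.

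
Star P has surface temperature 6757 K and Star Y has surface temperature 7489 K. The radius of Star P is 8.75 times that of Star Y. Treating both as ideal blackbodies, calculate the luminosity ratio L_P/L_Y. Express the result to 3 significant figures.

L_P/L_Y ≈ 50.7

L ∝ R²T⁴, so L_P/L_Y = (R_P/R_Y)²(T_P/T_Y)⁴ = (8.75)² × (6757/7489)⁴ = 76.5625 × 0.662705 = 50.7.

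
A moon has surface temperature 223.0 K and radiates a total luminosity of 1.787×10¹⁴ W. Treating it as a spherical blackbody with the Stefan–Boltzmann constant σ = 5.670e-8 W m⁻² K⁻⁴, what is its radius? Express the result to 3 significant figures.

L = 4πR²σT⁴ ⇒ R = √(L/(4πσT⁴)).
σT⁴ = 140.218 W/m², so R = √(1.787×10¹⁴/(4π×140.218)) = 3.18×10⁵ m.

R ≈ 3.18×10⁵ m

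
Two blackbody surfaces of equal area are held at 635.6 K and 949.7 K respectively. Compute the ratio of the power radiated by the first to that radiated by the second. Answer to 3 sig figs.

P₁/P₂ ≈ 0.201

With equal areas, P₁/P₂ = (T₁/T₂)⁴ = (635.6/949.7)⁴ = 0.201.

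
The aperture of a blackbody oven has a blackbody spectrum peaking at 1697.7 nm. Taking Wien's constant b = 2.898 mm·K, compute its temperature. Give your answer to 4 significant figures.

Wien's law gives T = b/λ_max = (2.898×10⁻³ m·K)/(1.6977×10⁻⁶ m) = 1707 K.

T ≈ 1707 K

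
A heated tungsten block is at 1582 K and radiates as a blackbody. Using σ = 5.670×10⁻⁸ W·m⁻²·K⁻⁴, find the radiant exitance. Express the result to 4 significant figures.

Stefan–Boltzmann: I = σT⁴ = 5.670×10⁻⁸ × (1582)⁴ = 3.551×10⁵ W/m².

I ≈ 3.551×10⁵ W/m²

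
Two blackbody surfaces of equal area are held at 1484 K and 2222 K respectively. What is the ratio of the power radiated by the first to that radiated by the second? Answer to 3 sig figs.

With equal areas, P₁/P₂ = (T₁/T₂)⁴ = (1484/2222)⁴ = 0.199.

P₁/P₂ ≈ 0.199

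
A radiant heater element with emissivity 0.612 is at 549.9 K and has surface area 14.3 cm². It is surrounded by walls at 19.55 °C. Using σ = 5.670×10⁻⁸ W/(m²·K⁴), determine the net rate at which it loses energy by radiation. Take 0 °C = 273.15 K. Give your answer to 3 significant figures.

Net loss ≈ 4.17 W

Surroundings: T = 19.55 °C + 273.15 = 292.70 K.
Area A = 14.3 cm² = 1.43×10⁻³ m².
Net radiated power P_net = εσA(T⁴ − T₀⁴) = 0.612×5.670×10⁻⁸×1.43×10⁻³×(549.9⁴ − 292.70⁴).
T⁴ − T₀⁴ = 9.14397×10¹⁰ − 7.33991×10⁹ = 8.40998×10¹⁰ K⁴, so P_net = 4.17 W.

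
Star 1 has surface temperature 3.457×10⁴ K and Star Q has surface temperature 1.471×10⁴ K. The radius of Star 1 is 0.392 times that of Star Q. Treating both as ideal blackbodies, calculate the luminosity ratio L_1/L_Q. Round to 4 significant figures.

L ∝ R²T⁴, so L_1/L_Q = (R_1/R_Q)²(T_1/T_Q)⁴ = (0.392)² × (3.457×10⁴/1.471×10⁴)⁴ = 0.153664 × 30.5033 = 4.687.

L_1/L_Q ≈ 4.687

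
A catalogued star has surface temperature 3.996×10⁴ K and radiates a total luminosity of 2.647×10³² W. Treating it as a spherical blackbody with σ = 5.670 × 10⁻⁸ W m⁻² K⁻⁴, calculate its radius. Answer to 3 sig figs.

L = 4πR²σT⁴ ⇒ R = √(L/(4πσT⁴)).
σT⁴ = 1.44572×10¹¹ W/m², so R = √(2.647×10³²/(4π×1.44572×10¹¹)) = 1.21×10¹⁰ m.

R ≈ 1.21×10¹⁰ m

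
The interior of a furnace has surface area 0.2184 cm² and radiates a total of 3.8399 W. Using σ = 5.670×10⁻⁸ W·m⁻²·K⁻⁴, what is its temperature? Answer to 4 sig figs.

T ≈ 1327 K

Area A = 0.2184 cm² = 2.184×10⁻⁵ m².
P = σAT⁴ ⇒ T = (P/(σA))^(1/4) = (3.8399/(5.670×10⁻⁸×2.184×10⁻⁵))^(1/4) = 1327 K.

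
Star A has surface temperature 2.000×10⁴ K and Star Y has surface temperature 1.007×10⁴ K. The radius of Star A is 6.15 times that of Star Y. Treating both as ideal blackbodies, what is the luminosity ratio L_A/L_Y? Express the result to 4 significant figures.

L_A/L_Y ≈ 588.5

L ∝ R²T⁴, so L_A/L_Y = (R_A/R_Y)²(T_A/T_Y)⁴ = (6.15)² × (2.000×10⁴/1.007×10⁴)⁴ = 37.8225 × 15.5597 = 588.5.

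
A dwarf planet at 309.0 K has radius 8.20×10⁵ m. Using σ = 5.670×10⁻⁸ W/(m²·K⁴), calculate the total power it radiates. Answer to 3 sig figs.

P ≈ 4.37×10¹⁵ W

Surface area A = 4πR² = 4π(8.20×10⁵ m)² = 8.44963×10¹² m².
P = σAT⁴ = 5.670×10⁻⁸ × 8.44963×10¹² × (309.0)⁴ = 4.37×10¹⁵ W.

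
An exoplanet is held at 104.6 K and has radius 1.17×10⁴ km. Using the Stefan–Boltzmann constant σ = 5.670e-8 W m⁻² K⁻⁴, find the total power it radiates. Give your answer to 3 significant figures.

Surface area A = 4πR² = 4π(1.17×10⁷ m)² = 1.72021×10¹⁵ m².
P = σAT⁴ = 5.670×10⁻⁸ × 1.72021×10¹⁵ × (104.6)⁴ = 1.17×10¹⁶ W.

P ≈ 1.17×10¹⁶ W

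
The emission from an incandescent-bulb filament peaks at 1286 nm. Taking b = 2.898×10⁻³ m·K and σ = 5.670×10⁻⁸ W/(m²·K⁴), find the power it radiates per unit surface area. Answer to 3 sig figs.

I ≈ 1.46×10⁶ W/m²

Wien's law: T = b/λ_max = 2.898×10⁻³/1.286×10⁻⁶ = 2253.50 K.
Then I = σT⁴ = 5.670×10⁻⁸×(2253.50)⁴ = 1.46×10⁶ W/m².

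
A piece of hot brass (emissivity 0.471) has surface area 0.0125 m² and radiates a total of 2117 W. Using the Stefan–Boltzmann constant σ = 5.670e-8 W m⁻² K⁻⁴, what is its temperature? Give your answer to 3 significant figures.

T ≈ 1.59×10³ K

Area A = 0.0125 m².
P = εσAT⁴ ⇒ T = (P/(εσA))^(1/4) = (2117/(0.471×5.670×10⁻⁸×0.0125))^(1/4) = 1.59×10³ K.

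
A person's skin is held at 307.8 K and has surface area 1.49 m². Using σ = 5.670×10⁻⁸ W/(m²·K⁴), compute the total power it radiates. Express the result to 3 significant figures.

P ≈ 758 W

Area A = 1.49 m².
P = σAT⁴ = 5.670×10⁻⁸ × 1.49 × (307.8)⁴ = 758 W.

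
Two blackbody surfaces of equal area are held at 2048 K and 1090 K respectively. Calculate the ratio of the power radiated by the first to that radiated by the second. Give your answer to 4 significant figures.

With equal areas, P₁/P₂ = (T₁/T₂)⁴ = (2048/1090)⁴ = 12.46.

P₁/P₂ ≈ 12.46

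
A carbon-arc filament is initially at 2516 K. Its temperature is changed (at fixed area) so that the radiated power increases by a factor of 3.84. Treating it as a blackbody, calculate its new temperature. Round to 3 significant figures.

T₂ ≈ 3.52×10³ K

P ∝ T⁴, so T₂/T₁ = (P₂/P₁)^(1/4) = (3.84)^(1/4) = 1.39985.
T₂ = 2516 × 1.39985 = 3.52×10³ K.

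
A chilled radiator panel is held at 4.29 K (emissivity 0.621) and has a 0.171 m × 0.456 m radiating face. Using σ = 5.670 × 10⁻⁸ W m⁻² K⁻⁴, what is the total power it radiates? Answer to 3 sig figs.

P ≈ 9.30×10⁻⁷ W

Area A = 0.171 × 0.456 = 0.077976 m².
P = εσAT⁴ = 0.621 × 5.670×10⁻⁸ × 0.077976 × (4.29)⁴ = 9.30×10⁻⁷ W.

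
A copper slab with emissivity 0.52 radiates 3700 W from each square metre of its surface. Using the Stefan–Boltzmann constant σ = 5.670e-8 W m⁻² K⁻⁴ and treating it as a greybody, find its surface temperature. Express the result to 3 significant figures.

T ≈ 595 K

I = εσT⁴, so T = (I/εσ)^(1/4) = (3700/(0.52×5.670×10⁻⁸))^(1/4) = 595 K.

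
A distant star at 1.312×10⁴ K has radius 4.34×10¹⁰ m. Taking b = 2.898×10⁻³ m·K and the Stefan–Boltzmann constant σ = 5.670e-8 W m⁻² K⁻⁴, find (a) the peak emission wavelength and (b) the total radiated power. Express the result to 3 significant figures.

λ_max ≈ 221 nm; P ≈ 3.98×10³¹ W

(a) λ_max = b/T = 2.898×10⁻³/1.312×10⁴ = 2.209×10⁻⁷ m = 221 nm.
Surface area A = 4πR² = 4π(4.34×10¹⁰ m)² = 2.36695×10²² m².
(b) P = σAT⁴ = 5.670×10⁻⁸×2.36695×10²²×(1.312×10⁴)⁴ = 3.98×10³¹ W.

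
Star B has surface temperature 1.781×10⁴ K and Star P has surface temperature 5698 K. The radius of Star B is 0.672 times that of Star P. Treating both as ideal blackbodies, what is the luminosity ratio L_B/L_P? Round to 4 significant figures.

L ∝ R²T⁴, so L_B/L_P = (R_B/R_P)²(T_B/T_P)⁴ = (0.672)² × (1.781×10⁴/5698)⁴ = 0.451584 × 95.4478 = 43.10.

L_B/L_P ≈ 43.10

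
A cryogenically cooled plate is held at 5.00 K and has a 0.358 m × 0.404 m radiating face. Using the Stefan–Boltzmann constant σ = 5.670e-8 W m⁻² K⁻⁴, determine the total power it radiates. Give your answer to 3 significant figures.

Area A = 0.358 × 0.404 = 0.144632 m².
P = σAT⁴ = 5.670×10⁻⁸ × 0.144632 × (5.00)⁴ = 5.13×10⁻⁶ W.

P ≈ 5.13×10⁻⁶ W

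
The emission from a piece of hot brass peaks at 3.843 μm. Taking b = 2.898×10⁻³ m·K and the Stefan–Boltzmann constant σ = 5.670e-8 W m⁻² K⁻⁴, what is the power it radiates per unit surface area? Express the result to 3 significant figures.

I ≈ 1.83×10⁴ W/m²

Wien's law: T = b/λ_max = 2.898×10⁻³/3.843×10⁻⁶ = 754.098 K.
Then I = σT⁴ = 5.670×10⁻⁸×(754.098)⁴ = 1.83×10⁴ W/m².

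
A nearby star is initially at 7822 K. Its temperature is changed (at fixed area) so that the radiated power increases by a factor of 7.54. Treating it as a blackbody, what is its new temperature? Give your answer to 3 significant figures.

T₂ ≈ 1.30×10⁴ K

P ∝ T⁴, so T₂/T₁ = (P₂/P₁)^(1/4) = (7.54)^(1/4) = 1.65708.
T₂ = 7822 × 1.65708 = 1.30×10⁴ K.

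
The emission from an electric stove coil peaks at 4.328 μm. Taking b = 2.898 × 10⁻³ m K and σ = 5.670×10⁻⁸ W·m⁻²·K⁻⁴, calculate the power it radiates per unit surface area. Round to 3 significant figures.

I ≈ 1.14×10⁴ W/m²

Wien's law: T = b/λ_max = 2.898×10⁻³/4.328×10⁻⁶ = 669.593 K.
Then I = σT⁴ = 5.670×10⁻⁸×(669.593)⁴ = 1.14×10⁴ W/m².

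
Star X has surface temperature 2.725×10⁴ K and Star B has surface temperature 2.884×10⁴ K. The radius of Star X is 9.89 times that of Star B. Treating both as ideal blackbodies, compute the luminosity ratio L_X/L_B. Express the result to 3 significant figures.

L ∝ R²T⁴, so L_X/L_B = (R_X/R_B)²(T_X/T_B)⁴ = (9.89)² × (2.725×10⁴/2.884×10⁴)⁴ = 97.8121 × 0.797049 = 78.0.

L_X/L_B ≈ 78.0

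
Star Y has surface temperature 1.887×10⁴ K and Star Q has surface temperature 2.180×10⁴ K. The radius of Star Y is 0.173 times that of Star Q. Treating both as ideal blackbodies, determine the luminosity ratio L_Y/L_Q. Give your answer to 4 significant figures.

L ∝ R²T⁴, so L_Y/L_Q = (R_Y/R_Q)²(T_Y/T_Q)⁴ = (0.173)² × (1.887×10⁴/2.180×10⁴)⁴ = 0.029929 × 0.561386 = 0.01680.

L_Y/L_Q ≈ 0.01680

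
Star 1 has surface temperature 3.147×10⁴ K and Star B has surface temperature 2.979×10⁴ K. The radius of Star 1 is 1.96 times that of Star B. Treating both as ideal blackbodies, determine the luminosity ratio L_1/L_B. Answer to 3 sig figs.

L ∝ R²T⁴, so L_1/L_B = (R_1/R_B)²(T_1/T_B)⁴ = (1.96)² × (3.147×10⁴/2.979×10⁴)⁴ = 3.8416 × 1.24539 = 4.78.

L_1/L_B ≈ 4.78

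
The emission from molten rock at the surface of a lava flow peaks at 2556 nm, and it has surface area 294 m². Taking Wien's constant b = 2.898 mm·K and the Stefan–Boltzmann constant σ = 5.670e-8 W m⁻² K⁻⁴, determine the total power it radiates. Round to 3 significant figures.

Wien's law: T = b/λ_max = 2.898×10⁻³/2.556×10⁻⁶ = 1133.80 K.
Area A = 294 m².
Then P = σAT⁴ = 5.670×10⁻⁸×294×(1133.80)⁴ = 2.75×10⁷ W.

P ≈ 2.75×10⁷ W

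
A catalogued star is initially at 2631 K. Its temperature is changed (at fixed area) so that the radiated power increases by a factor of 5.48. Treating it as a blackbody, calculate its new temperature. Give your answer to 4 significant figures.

P ∝ T⁴, so T₂/T₁ = (P₂/P₁)^(1/4) = (5.48)^(1/4) = 1.53001.
T₂ = 2631 × 1.53001 = 4025 K.

T₂ ≈ 4025 K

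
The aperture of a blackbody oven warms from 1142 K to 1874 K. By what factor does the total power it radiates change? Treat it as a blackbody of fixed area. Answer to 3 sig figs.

P₂/P₁ ≈ 7.25

P ∝ T⁴, so P₂/P₁ = (T₂/T₁)⁴ = (1874/1142)⁴ = (1.64098)⁴ = 7.25.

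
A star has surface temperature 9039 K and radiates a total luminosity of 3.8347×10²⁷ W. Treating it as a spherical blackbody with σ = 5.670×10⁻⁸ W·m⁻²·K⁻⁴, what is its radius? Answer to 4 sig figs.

L = 4πR²σT⁴ ⇒ R = √(L/(4πσT⁴)).
σT⁴ = 3.78499×10⁸ W/m², so R = √(3.8347×10²⁷/(4π×3.78499×10⁸)) = 8.979×10⁸ m.

R ≈ 8.979×10⁸ m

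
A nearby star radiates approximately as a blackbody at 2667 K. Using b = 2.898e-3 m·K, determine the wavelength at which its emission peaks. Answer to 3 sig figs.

Wien's displacement law: λ_max = b/T = (2.898×10⁻³ m·K)/(2667 K) = 1.087×10⁻⁶ m.
That is 1.09 μm, in the infrared range.

λ_max ≈ 1.09 μm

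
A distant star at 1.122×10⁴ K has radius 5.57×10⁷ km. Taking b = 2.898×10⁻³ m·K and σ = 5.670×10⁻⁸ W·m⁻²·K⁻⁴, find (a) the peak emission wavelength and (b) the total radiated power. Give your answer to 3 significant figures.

λ_max ≈ 258 nm; P ≈ 3.50×10³¹ W

(a) λ_max = b/T = 2.898×10⁻³/1.122×10⁴ = 2.583×10⁻⁷ m = 258 nm.
Surface area A = 4πR² = 4π(5.57×10¹⁰ m)² = 3.89870×10²² m².
(b) P = σAT⁴ = 5.670×10⁻⁸×3.89870×10²²×(1.122×10⁴)⁴ = 3.50×10³¹ W.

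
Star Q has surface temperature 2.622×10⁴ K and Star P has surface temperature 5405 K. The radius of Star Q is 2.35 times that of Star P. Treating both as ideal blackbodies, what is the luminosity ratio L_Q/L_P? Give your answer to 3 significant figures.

L_Q/L_P ≈ 3.06×10³

L ∝ R²T⁴, so L_Q/L_P = (R_Q/R_P)²(T_Q/T_P)⁴ = (2.35)² × (2.622×10⁴/5405)⁴ = 5.5225 × 553.794 = 3.06×10³.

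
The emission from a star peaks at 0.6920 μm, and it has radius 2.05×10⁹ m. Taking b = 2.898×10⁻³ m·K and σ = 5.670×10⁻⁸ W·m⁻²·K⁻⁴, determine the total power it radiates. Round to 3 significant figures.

Wien's law: T = b/λ_max = 2.898×10⁻³/6.920×10⁻⁷ = 4187.86 K.
Surface area A = 4πR² = 4π(2.05×10⁹ m)² = 5.28102×10¹⁹ m².
Then P = σAT⁴ = 5.670×10⁻⁸×5.28102×10¹⁹×(4187.86)⁴ = 9.21×10²⁶ W.

P ≈ 9.21×10²⁶ W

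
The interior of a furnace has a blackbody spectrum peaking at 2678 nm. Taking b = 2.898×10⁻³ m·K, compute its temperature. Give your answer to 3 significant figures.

Wien's law gives T = b/λ_max = (2.898×10⁻³ m·K)/(2.678×10⁻⁶ m) = 1.08×10³ K.

T ≈ 1.08×10³ K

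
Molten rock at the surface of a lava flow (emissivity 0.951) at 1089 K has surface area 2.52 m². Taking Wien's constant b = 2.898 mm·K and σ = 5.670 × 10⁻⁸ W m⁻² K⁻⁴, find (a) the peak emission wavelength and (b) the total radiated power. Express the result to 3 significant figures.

λ_max ≈ 2.66 μm; P ≈ 1.91×10⁵ W

(a) λ_max = b/T = 2.898×10⁻³/1089 = 2.661×10⁻⁶ m = 2.66 μm.
Area A = 2.52 m².
(b) P = εσAT⁴ = 0.951×5.670×10⁻⁸×2.52×(1089)⁴ = 1.91×10⁵ W.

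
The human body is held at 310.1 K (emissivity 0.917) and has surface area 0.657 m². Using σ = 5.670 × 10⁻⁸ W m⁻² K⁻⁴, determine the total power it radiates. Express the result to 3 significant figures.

Area A = 0.657 m².
P = εσAT⁴ = 0.917 × 5.670×10⁻⁸ × 0.657 × (310.1)⁴ = 316 W.

P ≈ 316 W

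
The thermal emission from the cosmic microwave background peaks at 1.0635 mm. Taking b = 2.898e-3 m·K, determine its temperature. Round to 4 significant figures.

Wien's law gives T = b/λ_max = (2.898×10⁻³ m·K)/(1.0635×10⁻³ m) = 2.725 K.

T ≈ 2.725 K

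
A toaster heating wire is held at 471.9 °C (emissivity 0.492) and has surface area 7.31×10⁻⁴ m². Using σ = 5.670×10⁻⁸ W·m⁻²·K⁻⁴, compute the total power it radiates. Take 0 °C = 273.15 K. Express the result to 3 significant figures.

T = 471.9 °C + 273.15 = 745.05 K.
Area A = 7.31×10⁻⁴ m².
P = εσAT⁴ = 0.492 × 5.670×10⁻⁸ × 7.31×10⁻⁴ × (745.05)⁴ = 6.28 W.

P ≈ 6.28 W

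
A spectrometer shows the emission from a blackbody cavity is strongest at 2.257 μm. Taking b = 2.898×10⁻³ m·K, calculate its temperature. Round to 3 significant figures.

T ≈ 1.28×10³ K

Wien's law gives T = b/λ_max = (2.898×10⁻³ m·K)/(2.257×10⁻⁶ m) = 1.28×10³ K.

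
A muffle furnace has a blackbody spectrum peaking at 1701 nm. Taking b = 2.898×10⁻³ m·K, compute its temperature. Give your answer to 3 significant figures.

T ≈ 1.70×10³ K

Wien's law gives T = b/λ_max = (2.898×10⁻³ m·K)/(1.701×10⁻⁶ m) = 1.70×10³ K.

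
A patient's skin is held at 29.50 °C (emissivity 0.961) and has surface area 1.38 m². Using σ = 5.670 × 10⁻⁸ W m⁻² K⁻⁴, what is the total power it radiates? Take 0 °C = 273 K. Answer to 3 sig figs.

P ≈ 630 W

T = 29.50 °C + 273 = 302.50 K.
Area A = 1.38 m².
P = εσAT⁴ = 0.961 × 5.670×10⁻⁸ × 1.38 × (302.50)⁴ = 630 W.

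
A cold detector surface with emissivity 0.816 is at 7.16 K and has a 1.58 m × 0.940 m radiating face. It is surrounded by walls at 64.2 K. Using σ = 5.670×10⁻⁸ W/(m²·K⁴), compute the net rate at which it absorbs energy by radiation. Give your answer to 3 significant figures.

Net gain ≈ 1.17 W

Area A = 1.58 × 0.940 = 1.4852 m².
Net radiated power P_net = εσA(T⁴ − T₀⁴) = 0.816×5.670×10⁻⁸×1.4852×(7.16⁴ − 64.2⁴).
T⁴ − T₀⁴ = 2628.16 − 1.69879×10⁷ = -1.69853×10⁷ K⁴, so P_net = -1.17 W — negative, meaning a net gain of 1.17 W.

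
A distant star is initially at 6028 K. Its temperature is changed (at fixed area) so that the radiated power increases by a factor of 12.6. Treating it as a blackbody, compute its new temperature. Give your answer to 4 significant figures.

P ∝ T⁴, so T₂/T₁ = (P₂/P₁)^(1/4) = (12.6)^(1/4) = 1.88405.
T₂ = 6028 × 1.88405 = 1.136×10⁴ K.

T₂ ≈ 1.136×10⁴ K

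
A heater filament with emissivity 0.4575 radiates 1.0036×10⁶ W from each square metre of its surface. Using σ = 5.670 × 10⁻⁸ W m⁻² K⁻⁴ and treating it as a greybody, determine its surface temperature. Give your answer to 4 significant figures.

I = εσT⁴, so T = (I/εσ)^(1/4) = (1.0036×10⁶/(0.4575×5.670×10⁻⁸))^(1/4) = 2494 K.

T ≈ 2494 K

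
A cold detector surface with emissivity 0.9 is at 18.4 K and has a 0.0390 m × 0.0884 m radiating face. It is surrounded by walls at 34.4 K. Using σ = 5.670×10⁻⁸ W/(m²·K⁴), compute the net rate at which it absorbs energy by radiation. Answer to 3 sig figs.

Area A = 0.0390 × 0.0884 = 3.4476×10⁻³ m².
Net radiated power P_net = εσA(T⁴ − T₀⁴) = 0.9×5.670×10⁻⁸×3.4476×10⁻³×(18.4⁴ − 34.4⁴).
T⁴ − T₀⁴ = 1.14623×10⁵ − 1.40034×10⁶ = -1.28572×10⁶ K⁴, so P_net = -2.26×10⁻⁴ W — negative, meaning a net gain of 2.26×10⁻⁴ W.

Net gain ≈ 2.26×10⁻⁴ W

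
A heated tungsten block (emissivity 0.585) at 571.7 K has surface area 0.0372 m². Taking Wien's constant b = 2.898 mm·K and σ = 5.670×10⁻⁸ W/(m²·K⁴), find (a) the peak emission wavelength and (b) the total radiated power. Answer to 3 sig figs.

(a) λ_max = b/T = 2.898×10⁻³/571.7 = 5.069×10⁻⁶ m = 5.07 μm.
Area A = 0.0372 m².
(b) P = εσAT⁴ = 0.585×5.670×10⁻⁸×0.0372×(571.7)⁴ = 132 W.

λ_max ≈ 5.07 μm; P ≈ 132 W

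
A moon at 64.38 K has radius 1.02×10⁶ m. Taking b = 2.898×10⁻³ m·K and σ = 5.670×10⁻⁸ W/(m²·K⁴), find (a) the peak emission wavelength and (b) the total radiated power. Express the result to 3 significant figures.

(a) λ_max = b/T = 2.898×10⁻³/64.38 = 4.501×10⁻⁵ m = 45.0 μm.
Surface area A = 4πR² = 4π(1.02×10⁶ m)² = 1.30741×10¹³ m².
(b) P = σAT⁴ = 5.670×10⁻⁸×1.30741×10¹³×(64.38)⁴ = 1.27×10¹³ W.

λ_max ≈ 45.0 μm; P ≈ 1.27×10¹³ W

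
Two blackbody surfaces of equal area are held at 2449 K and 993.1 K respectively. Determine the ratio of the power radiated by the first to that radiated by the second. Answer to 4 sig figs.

With equal areas, P₁/P₂ = (T₁/T₂)⁴ = (2449/993.1)⁴ = 36.98.

P₁/P₂ ≈ 36.98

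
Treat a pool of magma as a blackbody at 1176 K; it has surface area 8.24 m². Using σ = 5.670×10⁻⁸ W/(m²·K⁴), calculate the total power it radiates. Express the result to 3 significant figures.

Area A = 8.24 m².
P = σAT⁴ = 5.670×10⁻⁸ × 8.24 × (1176)⁴ = 8.94×10⁵ W.

P ≈ 8.94×10⁵ W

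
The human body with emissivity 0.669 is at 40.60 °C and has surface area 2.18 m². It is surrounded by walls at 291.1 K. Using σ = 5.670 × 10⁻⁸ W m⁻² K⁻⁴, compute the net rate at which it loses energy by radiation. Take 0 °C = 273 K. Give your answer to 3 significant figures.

T = 40.60 °C + 273 = 313.60 K.
Area A = 2.18 m².
Net radiated power P_net = εσA(T⁴ − T₀⁴) = 0.669×5.670×10⁻⁸×2.18×(313.60⁴ − 291.1⁴).
T⁴ − T₀⁴ = 9.67173×10⁹ − 7.18073×10⁹ = 2.49100×10⁹ K⁴, so P_net = 206 W.

Net loss ≈ 206 W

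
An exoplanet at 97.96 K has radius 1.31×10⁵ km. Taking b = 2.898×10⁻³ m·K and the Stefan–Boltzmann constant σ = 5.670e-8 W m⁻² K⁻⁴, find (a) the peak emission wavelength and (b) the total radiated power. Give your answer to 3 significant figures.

λ_max ≈ 29.6 μm; P ≈ 1.13×10¹⁸ W

(a) λ_max = b/T = 2.898×10⁻³/97.96 = 2.958×10⁻⁵ m = 29.6 μm.
Surface area A = 4πR² = 4π(1.31×10⁸ m)² = 2.15651×10¹⁷ m².
(b) P = σAT⁴ = 5.670×10⁻⁸×2.15651×10¹⁷×(97.96)⁴ = 1.13×10¹⁸ W.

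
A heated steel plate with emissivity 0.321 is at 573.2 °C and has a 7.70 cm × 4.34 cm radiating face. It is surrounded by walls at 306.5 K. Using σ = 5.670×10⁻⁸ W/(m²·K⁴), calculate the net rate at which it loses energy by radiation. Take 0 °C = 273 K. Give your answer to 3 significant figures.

T = 573.2 °C + 273 = 846.2 K.
Area A = 0.0770 × 0.0434 = 3.3418×10⁻³ m².
Net radiated power P_net = εσA(T⁴ − T₀⁴) = 0.321×5.670×10⁻⁸×3.3418×10⁻³×(846.2⁴ − 306.5⁴).
T⁴ − T₀⁴ = 5.12734×10¹¹ − 8.82515×10⁹ = 5.03909×10¹¹ K⁴, so P_net = 30.6 W.

Net loss ≈ 30.6 W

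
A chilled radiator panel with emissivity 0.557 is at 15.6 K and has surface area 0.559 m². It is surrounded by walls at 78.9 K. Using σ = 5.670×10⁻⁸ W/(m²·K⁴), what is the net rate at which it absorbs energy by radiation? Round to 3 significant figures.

Net gain ≈ 0.683 W

Area A = 0.559 m².
Net radiated power P_net = εσA(T⁴ − T₀⁴) = 0.557×5.670×10⁻⁸×0.559×(15.6⁴ − 78.9⁴).
T⁴ − T₀⁴ = 59224.1 − 3.87532×10⁷ = -3.86940×10⁷ K⁴, so P_net = -0.683 W — negative, meaning a net gain of 0.683 W.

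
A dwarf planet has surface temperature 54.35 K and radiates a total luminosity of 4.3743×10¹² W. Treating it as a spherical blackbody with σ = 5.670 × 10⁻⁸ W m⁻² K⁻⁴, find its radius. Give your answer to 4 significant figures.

L = 4πR²σT⁴ ⇒ R = √(L/(4πσT⁴)).
σT⁴ = 0.494745 W/m², so R = √(4.3743×10¹²/(4π×0.494745)) = 8.388×10⁵ m.

R ≈ 8.388×10⁵ m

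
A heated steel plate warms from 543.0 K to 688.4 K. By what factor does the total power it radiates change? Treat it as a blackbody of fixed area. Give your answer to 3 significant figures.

P₂/P₁ ≈ 2.58

P ∝ T⁴, so P₂/P₁ = (T₂/T₁)⁴ = (688.4/543.0)⁴ = (1.26777)⁴ = 2.58.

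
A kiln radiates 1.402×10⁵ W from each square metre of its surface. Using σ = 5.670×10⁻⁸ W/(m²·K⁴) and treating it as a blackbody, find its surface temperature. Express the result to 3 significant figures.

T ≈ 1.25×10³ K

I = σT⁴, so T = (I/σ)^(1/4) = (1.402×10⁵/(5.670×10⁻⁸))^(1/4) = 1.25×10³ K.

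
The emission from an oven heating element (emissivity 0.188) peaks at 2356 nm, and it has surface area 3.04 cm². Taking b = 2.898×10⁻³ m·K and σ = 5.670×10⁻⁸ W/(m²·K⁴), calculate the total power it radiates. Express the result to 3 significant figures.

P ≈ 7.42 W

Wien's law: T = b/λ_max = 2.898×10⁻³/2.356×10⁻⁶ = 1230.05 K.
Area A = 3.04 cm² = 3.04×10⁻⁴ m².
Then P = εσAT⁴ = 0.188×5.670×10⁻⁸×3.04×10⁻⁴×(1230.05)⁴ = 7.42 W.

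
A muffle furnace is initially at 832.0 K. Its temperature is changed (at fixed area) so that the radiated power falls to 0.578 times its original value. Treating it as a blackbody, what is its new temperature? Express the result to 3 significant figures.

P ∝ T⁴, so T₂/T₁ = (P₂/P₁)^(1/4) = (0.578)^(1/4) = 0.871931.
T₂ = 832.0 × 0.871931 = 725 K.

T₂ ≈ 725 K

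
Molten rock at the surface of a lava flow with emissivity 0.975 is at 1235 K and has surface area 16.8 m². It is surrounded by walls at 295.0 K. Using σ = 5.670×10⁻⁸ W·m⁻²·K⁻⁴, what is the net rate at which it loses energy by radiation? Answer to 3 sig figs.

Area A = 16.8 m².
Net radiated power P_net = εσA(T⁴ − T₀⁴) = 0.975×5.670×10⁻⁸×16.8×(1235⁴ − 295.0⁴).
T⁴ − T₀⁴ = 2.32631×10¹² − 7.57335×10⁹ = 2.31874×10¹² K⁴, so P_net = 2.15×10⁶ W.

Net loss ≈ 2.15×10⁶ W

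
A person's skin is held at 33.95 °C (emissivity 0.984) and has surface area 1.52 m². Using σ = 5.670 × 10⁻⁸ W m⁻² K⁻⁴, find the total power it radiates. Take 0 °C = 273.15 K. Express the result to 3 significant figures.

T = 33.95 °C + 273.15 = 307.10 K.
Area A = 1.52 m².
P = εσAT⁴ = 0.984 × 5.670×10⁻⁸ × 1.52 × (307.10)⁴ = 754 W.

P ≈ 754 W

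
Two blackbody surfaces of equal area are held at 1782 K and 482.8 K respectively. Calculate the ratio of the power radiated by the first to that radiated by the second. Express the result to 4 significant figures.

With equal areas, P₁/P₂ = (T₁/T₂)⁴ = (1782/482.8)⁴ = 185.6.

P₁/P₂ ≈ 185.6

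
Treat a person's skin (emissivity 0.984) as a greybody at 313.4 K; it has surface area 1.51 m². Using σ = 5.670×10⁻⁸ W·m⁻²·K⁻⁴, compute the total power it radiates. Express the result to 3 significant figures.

P ≈ 813 W

Area A = 1.51 m².
P = εσAT⁴ = 0.984 × 5.670×10⁻⁸ × 1.51 × (313.4)⁴ = 813 W.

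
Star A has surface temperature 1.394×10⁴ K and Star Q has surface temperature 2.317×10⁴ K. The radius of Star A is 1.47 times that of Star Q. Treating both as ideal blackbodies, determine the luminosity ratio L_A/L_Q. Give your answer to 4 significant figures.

L ∝ R²T⁴, so L_A/L_Q = (R_A/R_Q)²(T_A/T_Q)⁴ = (1.47)² × (1.394×10⁴/2.317×10⁴)⁴ = 2.1609 × 0.131023 = 0.2831.

L_A/L_Q ≈ 0.2831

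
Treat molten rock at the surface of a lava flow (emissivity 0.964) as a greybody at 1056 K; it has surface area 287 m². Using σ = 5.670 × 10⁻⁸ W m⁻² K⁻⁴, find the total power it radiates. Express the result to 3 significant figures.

Area A = 287 m².
P = εσAT⁴ = 0.964 × 5.670×10⁻⁸ × 287 × (1056)⁴ = 1.95×10⁷ W.

P ≈ 1.95×10⁷ W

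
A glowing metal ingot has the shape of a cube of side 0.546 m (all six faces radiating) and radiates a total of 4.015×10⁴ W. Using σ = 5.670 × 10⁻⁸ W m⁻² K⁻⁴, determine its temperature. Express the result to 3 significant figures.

Area A = 6s² = 6×(0.546 m)² = 1.7887 m².
P = σAT⁴ ⇒ T = (P/(σA))^(1/4) = (4.015×10⁴/(5.670×10⁻⁸×1.7887))^(1/4) = 793 K.

T ≈ 793 K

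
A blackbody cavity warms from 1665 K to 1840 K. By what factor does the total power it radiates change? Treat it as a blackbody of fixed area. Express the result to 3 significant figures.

P₂/P₁ ≈ 1.49

P ∝ T⁴, so P₂/P₁ = (T₂/T₁)⁴ = (1840/1665)⁴ = (1.10511)⁴ = 1.49.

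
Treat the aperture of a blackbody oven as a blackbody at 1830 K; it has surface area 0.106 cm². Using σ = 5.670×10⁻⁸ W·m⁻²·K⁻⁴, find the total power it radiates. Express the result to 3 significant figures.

Area A = 0.106 cm² = 1.06×10⁻⁵ m².
P = σAT⁴ = 5.670×10⁻⁸ × 1.06×10⁻⁵ × (1830)⁴ = 6.74 W.

P ≈ 6.74 W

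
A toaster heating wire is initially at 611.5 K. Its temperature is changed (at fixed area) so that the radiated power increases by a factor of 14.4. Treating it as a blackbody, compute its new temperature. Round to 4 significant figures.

T₂ ≈ 1191 K

P ∝ T⁴, so T₂/T₁ = (P₂/P₁)^(1/4) = (14.4)^(1/4) = 1.94801.
T₂ = 611.5 × 1.94801 = 1191 K.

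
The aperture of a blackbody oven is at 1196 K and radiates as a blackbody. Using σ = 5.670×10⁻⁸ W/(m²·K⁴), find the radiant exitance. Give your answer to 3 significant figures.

I ≈ 1.16×10⁵ W/m²

Stefan–Boltzmann: I = σT⁴ = 5.670×10⁻⁸ × (1196)⁴ = 1.16×10⁵ W/m².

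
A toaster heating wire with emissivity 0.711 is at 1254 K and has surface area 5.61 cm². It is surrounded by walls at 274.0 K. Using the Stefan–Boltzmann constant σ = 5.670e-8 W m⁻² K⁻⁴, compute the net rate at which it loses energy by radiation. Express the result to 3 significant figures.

Area A = 5.61 cm² = 5.61×10⁻⁴ m².
Net radiated power P_net = εσA(T⁴ − T₀⁴) = 0.711×5.670×10⁻⁸×5.61×10⁻⁴×(1254⁴ − 274.0⁴).
T⁴ − T₀⁴ = 2.47281×10¹² − 5.63641×10⁹ = 2.46717×10¹² K⁴, so P_net = 55.8 W.

Net loss ≈ 55.8 W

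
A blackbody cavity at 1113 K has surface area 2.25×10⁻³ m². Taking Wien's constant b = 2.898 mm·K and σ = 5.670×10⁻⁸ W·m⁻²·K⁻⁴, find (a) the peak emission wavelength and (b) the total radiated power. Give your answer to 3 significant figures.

(a) λ_max = b/T = 2.898×10⁻³/1113 = 2.604×10⁻⁶ m = 2.60 μm.
Area A = 2.25×10⁻³ m².
(b) P = σAT⁴ = 5.670×10⁻⁸×2.25×10⁻³×(1113)⁴ = 196 W.

λ_max ≈ 2.60 μm; P ≈ 196 W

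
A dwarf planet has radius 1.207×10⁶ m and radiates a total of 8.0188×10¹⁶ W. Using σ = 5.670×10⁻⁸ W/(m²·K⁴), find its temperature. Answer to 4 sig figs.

T ≈ 527.2 K

Surface area A = 4πR² = 4π(1.207×10⁶ m)² = 1.83073×10¹³ m².
P = σAT⁴ ⇒ T = (P/(σA))^(1/4) = (8.0188×10¹⁶/(5.670×10⁻⁸×1.83073×10¹³))^(1/4) = 527.2 K.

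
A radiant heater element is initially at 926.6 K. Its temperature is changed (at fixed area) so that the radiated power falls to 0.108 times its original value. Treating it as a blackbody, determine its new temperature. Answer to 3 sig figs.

T₂ ≈ 531 K

P ∝ T⁴, so T₂/T₁ = (P₂/P₁)^(1/4) = (0.108)^(1/4) = 0.573266.
T₂ = 926.6 × 0.573266 = 531 K.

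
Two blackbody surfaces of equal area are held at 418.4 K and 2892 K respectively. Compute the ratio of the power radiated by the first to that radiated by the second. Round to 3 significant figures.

With equal areas, P₁/P₂ = (T₁/T₂)⁴ = (418.4/2892)⁴ = 4.38×10⁻⁴.

P₁/P₂ ≈ 4.38×10⁻⁴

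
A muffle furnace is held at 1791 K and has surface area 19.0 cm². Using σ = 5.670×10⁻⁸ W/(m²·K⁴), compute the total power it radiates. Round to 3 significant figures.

Area A = 19.0 cm² = 1.90×10⁻³ m².
P = σAT⁴ = 5.670×10⁻⁸ × 1.90×10⁻³ × (1791)⁴ = 1.11×10³ W.

P ≈ 1.11×10³ W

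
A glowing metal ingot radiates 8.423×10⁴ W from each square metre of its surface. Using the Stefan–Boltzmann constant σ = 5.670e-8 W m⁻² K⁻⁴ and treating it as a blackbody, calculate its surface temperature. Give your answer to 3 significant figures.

T ≈ 1.10×10³ K

I = σT⁴, so T = (I/σ)^(1/4) = (8.423×10⁴/(5.670×10⁻⁸))^(1/4) = 1.10×10³ K.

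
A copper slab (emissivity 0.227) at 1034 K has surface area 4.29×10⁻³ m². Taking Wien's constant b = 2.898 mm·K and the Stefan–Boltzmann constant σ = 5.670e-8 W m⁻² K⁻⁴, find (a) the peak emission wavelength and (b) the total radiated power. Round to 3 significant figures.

λ_max ≈ 2.80×10³ nm; P ≈ 63.1 W

(a) λ_max = b/T = 2.898×10⁻³/1034 = 2.803×10⁻⁶ m = 2.80×10³ nm.
Area A = 4.29×10⁻³ m².
(b) P = εσAT⁴ = 0.227×5.670×10⁻⁸×4.29×10⁻³×(1034)⁴ = 63.1 W.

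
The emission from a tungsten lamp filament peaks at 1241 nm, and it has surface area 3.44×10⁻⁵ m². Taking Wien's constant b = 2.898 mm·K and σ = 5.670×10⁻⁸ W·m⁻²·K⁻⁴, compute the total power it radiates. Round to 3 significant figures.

P ≈ 58.0 W

Wien's law: T = b/λ_max = 2.898×10⁻³/1.241×10⁻⁶ = 2335.21 K.
Area A = 3.44×10⁻⁵ m².
Then P = σAT⁴ = 5.670×10⁻⁸×3.44×10⁻⁵×(2335.21)⁴ = 58.0 W.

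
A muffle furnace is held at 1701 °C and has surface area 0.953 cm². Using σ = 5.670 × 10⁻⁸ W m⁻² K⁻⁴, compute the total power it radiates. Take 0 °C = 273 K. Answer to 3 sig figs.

P ≈ 82.0 W

T = 1701 °C + 273 = 1974 K.
Area A = 0.953 cm² = 9.53×10⁻⁵ m².
P = σAT⁴ = 5.670×10⁻⁸ × 9.53×10⁻⁵ × (1974)⁴ = 82.0 W.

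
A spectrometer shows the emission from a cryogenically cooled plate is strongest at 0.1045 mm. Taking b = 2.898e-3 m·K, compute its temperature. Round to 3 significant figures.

T ≈ 27.7 K

Wien's law gives T = b/λ_max = (2.898×10⁻³ m·K)/(1.045×10⁻⁴ m) = 27.7 K.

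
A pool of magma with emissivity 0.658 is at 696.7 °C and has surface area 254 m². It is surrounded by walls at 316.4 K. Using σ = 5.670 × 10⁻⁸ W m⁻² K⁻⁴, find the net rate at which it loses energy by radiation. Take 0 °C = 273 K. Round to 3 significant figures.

T = 696.7 °C + 273 = 969.7 K.
Area A = 254 m².
Net radiated power P_net = εσA(T⁴ − T₀⁴) = 0.658×5.670×10⁻⁸×254×(969.7⁴ − 316.4⁴).
T⁴ − T₀⁴ = 8.84198×10¹¹ − 1.00218×10¹⁰ = 8.74176×10¹¹ K⁴, so P_net = 8.28×10⁶ W.

Net loss ≈ 8.28×10⁶ W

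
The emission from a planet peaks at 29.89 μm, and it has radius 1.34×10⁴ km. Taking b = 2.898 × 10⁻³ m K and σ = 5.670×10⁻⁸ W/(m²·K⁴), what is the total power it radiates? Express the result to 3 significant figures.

Wien's law: T = b/λ_max = 2.898×10⁻³/2.989×10⁻⁵ = 96.9555 K.
Surface area A = 4πR² = 4π(1.34×10⁷ m)² = 2.25642×10¹⁵ m².
Then P = σAT⁴ = 5.670×10⁻⁸×2.25642×10¹⁵×(96.9555)⁴ = 1.13×10¹⁶ W.

P ≈ 1.13×10¹⁶ W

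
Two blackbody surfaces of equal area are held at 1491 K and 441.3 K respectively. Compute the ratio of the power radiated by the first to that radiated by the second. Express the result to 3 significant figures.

With equal areas, P₁/P₂ = (T₁/T₂)⁴ = (1491/441.3)⁴ = 130.

P₁/P₂ ≈ 130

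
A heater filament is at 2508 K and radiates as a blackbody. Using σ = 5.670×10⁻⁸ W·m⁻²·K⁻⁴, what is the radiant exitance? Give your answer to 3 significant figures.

Stefan–Boltzmann: I = σT⁴ = 5.670×10⁻⁸ × (2508)⁴ = 2.24×10⁶ W/m².

I ≈ 2.24×10⁶ W/m²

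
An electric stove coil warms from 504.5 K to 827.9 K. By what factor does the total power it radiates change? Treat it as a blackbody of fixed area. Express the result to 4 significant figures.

P₂/P₁ ≈ 7.252

P ∝ T⁴, so P₂/P₁ = (T₂/T₁)⁴ = (827.9/504.5)⁴ = (1.64103)⁴ = 7.252.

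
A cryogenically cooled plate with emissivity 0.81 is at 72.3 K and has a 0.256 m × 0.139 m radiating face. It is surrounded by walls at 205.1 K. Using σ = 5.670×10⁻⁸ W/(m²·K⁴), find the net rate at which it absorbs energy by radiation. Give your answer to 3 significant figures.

Net gain ≈ 2.85 W

Area A = 0.256 × 0.139 = 0.035584 m².
Net radiated power P_net = εσA(T⁴ − T₀⁴) = 0.81×5.670×10⁻⁸×0.035584×(72.3⁴ − 205.1⁴).
T⁴ − T₀⁴ = 2.73246×10⁷ − 1.76955×10⁹ = -1.74223×10⁹ K⁴, so P_net = -2.85 W — negative, meaning a net gain of 2.85 W.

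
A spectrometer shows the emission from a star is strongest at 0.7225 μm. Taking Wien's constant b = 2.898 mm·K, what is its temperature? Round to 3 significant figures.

Wien's law gives T = b/λ_max = (2.898×10⁻³ m·K)/(7.225×10⁻⁷ m) = 4.01×10³ K.

T ≈ 4.01×10³ K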